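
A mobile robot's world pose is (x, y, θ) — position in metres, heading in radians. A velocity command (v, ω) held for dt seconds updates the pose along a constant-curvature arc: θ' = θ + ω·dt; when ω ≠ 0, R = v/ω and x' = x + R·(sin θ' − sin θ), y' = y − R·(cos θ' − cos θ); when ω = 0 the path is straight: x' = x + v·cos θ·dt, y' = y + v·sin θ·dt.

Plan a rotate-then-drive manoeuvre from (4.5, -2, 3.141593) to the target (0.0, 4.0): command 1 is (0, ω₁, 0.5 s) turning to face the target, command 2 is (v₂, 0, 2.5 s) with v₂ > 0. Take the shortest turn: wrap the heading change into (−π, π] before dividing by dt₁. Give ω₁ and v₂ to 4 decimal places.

heading to target = atan2(4−-2, 0−4.5) = 2.2143
Δθ = wrap(2.2143 − 3.1416) = -0.9273; ω₁ = Δθ/dt₁ = -1.8546
distance = √((0−4.5)² + (4−-2)²) = 7.5000; v₂ = distance/dt₂ = 3.0000

ω₁ = -1.8546, v₂ = 3.0000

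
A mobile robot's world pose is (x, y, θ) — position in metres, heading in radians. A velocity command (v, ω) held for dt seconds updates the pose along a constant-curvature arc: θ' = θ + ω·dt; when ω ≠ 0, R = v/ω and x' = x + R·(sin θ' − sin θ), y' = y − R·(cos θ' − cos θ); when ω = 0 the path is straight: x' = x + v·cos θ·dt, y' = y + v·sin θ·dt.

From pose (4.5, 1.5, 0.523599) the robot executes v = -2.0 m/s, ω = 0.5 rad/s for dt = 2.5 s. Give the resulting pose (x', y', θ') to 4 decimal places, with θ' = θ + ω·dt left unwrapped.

(2.5820, -2.7698, 1.7736)

θ' = 0.5236 + 0.5·2.5 = 1.7736
R = v/ω = -2.0/0.5 = -4.0000
x' = 4.5 + -4.0000·(sin 1.7736 − sin 0.5236) = 2.5820
y' = 1.5 − -4.0000·(cos 1.7736 − cos 0.5236) = -2.7698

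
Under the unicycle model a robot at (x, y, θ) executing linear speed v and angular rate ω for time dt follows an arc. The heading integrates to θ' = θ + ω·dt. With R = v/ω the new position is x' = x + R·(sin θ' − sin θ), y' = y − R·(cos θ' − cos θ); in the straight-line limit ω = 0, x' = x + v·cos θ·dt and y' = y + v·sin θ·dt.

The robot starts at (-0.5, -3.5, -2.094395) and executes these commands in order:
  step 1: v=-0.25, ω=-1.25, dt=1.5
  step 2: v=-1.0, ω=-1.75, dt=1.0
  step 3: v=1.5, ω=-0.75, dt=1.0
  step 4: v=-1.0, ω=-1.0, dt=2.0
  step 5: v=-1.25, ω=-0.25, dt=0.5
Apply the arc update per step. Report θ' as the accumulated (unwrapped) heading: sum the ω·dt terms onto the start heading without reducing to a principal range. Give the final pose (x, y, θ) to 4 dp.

step 1: θ'=-3.9694 (R=0.2000) → pose (-0.1795, -3.4647, -3.9694)
step 2: θ'=-5.7194 (R=0.5714) → pose (-0.2950, -4.3343, -5.7194)
step 3: θ'=-6.4694 (R=-2.0000) → pose (1.1441, -4.0593, -6.4694)
step 4: θ'=-8.4694 (R=1.0000) → pose (0.5127, -2.4993, -8.4694)
step 5: θ'=-8.5944 (R=5.0000) → pose (0.9044, -2.0128, -8.5944)

(0.9044, -2.0128, -8.5944)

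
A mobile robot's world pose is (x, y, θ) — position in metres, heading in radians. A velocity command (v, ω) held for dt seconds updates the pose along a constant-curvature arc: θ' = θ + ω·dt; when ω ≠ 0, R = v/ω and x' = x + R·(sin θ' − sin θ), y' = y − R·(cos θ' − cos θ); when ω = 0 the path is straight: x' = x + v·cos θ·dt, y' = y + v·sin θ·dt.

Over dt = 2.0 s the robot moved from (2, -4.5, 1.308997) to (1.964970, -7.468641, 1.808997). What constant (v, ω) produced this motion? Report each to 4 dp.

Δθ = 1.808997 − 1.308997 = 0.500000
ω = Δθ/dt = 0.500000/2.0 = 0.2500
R = −Δy/(cos θ' − cos θ) = -6.0000
v = R·ω = -6.0000·0.2500 = -1.5000

v = -1.5000, ω = 0.2500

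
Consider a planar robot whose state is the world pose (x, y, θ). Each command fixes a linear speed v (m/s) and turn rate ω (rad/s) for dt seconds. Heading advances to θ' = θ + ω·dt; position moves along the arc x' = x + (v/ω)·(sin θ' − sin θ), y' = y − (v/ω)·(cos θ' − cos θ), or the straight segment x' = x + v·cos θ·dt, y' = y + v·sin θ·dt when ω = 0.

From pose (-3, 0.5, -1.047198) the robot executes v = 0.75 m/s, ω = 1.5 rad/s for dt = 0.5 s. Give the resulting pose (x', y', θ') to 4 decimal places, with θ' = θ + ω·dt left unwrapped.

θ' = -1.0472 + 1.5·0.5 = -0.2972
R = v/ω = 0.75/1.5 = 0.5000
x' = -3 + 0.5000·(sin -0.2972 − sin -1.0472) = -2.7134
y' = 0.5 − 0.5000·(cos -0.2972 − cos -1.0472) = 0.2719

(-2.7134, 0.2719, -0.2972)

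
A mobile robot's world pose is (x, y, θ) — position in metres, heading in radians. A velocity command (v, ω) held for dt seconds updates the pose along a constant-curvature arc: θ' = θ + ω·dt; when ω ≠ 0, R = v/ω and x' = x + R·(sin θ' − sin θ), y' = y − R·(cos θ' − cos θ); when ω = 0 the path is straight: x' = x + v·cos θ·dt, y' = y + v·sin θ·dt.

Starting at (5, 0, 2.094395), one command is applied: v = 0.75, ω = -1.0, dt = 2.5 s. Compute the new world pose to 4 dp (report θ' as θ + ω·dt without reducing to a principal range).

(5.9455, 1.0641, -0.4056)

θ' = 2.0944 + -1.0·2.5 = -0.4056
R = v/ω = 0.75/-1.0 = -0.7500
x' = 5 + -0.7500·(sin -0.4056 − sin 2.0944) = 5.9455
y' = 0 − -0.7500·(cos -0.4056 − cos 2.0944) = 1.0641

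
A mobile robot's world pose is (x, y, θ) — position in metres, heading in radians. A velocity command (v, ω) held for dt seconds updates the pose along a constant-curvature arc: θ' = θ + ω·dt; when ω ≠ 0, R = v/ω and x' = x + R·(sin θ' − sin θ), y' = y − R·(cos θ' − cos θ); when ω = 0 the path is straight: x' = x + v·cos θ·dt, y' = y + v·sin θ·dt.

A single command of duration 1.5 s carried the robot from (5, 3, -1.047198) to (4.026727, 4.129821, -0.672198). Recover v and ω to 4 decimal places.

v = -1.0000, ω = 0.2500

Δθ = -0.672198 − -1.047198 = 0.375000
ω = Δθ/dt = 0.375000/1.5 = 0.2500
R = −Δy/(cos θ' − cos θ) = -4.0000
v = R·ω = -4.0000·0.2500 = -1.0000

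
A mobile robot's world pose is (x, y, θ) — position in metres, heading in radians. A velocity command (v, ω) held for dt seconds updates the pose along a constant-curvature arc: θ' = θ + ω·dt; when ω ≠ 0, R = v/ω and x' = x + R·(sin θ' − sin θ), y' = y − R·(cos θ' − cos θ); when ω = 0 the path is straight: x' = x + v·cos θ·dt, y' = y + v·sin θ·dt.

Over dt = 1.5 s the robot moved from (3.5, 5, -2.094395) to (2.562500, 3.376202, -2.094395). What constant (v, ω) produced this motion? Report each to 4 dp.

Δθ = -2.094395 − -2.094395 = 0.000000
ω = Δθ/dt = 0.000000/1.5 = 0.0000
ω = 0 → v = (Δx·cos θ + Δy·sin θ)/dt = 1.2500

v = 1.2500, ω = 0.0000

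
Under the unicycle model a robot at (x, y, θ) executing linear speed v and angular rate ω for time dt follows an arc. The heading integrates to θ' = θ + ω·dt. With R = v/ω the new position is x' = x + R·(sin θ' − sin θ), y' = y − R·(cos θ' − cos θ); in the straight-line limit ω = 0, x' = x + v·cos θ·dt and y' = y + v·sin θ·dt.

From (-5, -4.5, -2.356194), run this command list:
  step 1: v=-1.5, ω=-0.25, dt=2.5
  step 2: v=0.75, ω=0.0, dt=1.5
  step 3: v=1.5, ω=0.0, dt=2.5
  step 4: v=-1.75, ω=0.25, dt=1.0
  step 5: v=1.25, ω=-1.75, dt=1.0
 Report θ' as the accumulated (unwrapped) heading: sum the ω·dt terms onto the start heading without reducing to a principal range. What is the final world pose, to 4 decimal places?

step 1: θ'=-2.9812 (R=6.0000) → pose (-1.7156, -2.8197, -2.9812)
step 2: θ'=-2.9812 (straight) → pose (-2.8262, -2.9993, -2.9812)
step 3: θ'=-2.9812 (straight) → pose (-6.5281, -3.5983, -2.9812)
step 4: θ'=-2.7312 (R=-7.0000) → pose (-4.8532, -3.1068, -2.7312)
step 5: θ'=-4.4812 (R=-0.7143) → pose (-5.8335, -2.6155, -4.4812)

(-5.8335, -2.6155, -4.4812)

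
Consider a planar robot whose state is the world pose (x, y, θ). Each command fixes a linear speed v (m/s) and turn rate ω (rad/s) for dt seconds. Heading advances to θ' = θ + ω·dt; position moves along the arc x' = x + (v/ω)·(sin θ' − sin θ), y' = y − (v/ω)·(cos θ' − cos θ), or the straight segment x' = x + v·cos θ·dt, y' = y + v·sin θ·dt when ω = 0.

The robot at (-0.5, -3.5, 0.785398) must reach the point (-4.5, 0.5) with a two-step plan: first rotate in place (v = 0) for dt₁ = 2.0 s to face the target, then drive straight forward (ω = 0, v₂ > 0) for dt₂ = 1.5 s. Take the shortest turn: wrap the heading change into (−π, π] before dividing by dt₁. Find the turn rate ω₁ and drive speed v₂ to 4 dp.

ω₁ = 0.7854, v₂ = 3.7712

heading to target = atan2(0.5−-3.5, -4.5−-0.5) = 2.3562
Δθ = wrap(2.3562 − 0.7854) = 1.5708; ω₁ = Δθ/dt₁ = 0.7854
distance = √((-4.5−-0.5)² + (0.5−-3.5)²) = 5.6569; v₂ = distance/dt₂ = 3.7712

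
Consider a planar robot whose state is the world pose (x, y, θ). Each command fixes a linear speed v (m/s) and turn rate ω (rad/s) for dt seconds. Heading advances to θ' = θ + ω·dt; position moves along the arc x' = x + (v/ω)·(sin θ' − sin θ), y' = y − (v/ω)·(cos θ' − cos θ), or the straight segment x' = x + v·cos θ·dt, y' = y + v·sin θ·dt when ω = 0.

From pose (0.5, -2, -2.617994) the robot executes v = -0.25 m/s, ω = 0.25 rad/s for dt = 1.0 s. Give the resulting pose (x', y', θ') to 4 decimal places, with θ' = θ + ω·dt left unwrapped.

(0.6987, -1.8494, -2.3680)

θ' = -2.6180 + 0.25·1.0 = -2.3680
R = v/ω = -0.25/0.25 = -1.0000
x' = 0.5 + -1.0000·(sin -2.3680 − sin -2.6180) = 0.6987
y' = -2 − -1.0000·(cos -2.3680 − cos -2.6180) = -1.8494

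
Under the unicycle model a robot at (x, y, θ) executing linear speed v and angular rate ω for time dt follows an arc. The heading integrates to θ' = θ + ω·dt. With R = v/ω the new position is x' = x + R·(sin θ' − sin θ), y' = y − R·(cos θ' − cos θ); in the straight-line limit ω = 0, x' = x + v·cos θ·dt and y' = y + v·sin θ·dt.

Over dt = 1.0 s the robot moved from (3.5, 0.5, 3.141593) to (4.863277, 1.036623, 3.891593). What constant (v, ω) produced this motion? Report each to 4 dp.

v = -1.5000, ω = 0.7500

Δθ = 3.891593 − 3.141593 = 0.750000
ω = Δθ/dt = 0.750000/1.0 = 0.7500
R = Δx/(sin θ' − sin θ) = -2.0000
v = R·ω = -2.0000·0.7500 = -1.5000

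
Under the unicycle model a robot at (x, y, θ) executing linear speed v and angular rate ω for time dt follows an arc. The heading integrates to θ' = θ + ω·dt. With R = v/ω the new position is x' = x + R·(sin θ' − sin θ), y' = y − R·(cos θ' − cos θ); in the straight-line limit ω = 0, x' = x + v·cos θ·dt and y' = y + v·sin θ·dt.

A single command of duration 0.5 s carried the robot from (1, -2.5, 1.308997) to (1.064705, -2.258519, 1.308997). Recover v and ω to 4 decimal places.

v = 0.5000, ω = 0.0000

Δθ = 1.308997 − 1.308997 = 0.000000
ω = Δθ/dt = 0.000000/0.5 = 0.0000
ω = 0 → v = (Δx·cos θ + Δy·sin θ)/dt = 0.5000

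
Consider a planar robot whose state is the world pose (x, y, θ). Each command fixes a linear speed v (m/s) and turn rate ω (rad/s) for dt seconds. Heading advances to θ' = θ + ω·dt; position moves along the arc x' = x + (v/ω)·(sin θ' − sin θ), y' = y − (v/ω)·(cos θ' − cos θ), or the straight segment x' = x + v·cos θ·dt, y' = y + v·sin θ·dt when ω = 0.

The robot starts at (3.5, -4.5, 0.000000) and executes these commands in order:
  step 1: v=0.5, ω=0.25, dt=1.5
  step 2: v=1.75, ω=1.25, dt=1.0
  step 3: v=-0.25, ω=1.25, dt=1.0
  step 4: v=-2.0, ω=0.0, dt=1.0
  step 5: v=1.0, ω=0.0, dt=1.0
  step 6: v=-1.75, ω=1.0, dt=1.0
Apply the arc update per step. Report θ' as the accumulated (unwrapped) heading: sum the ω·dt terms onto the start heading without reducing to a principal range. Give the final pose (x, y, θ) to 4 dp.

step 1: θ'=0.3750 (R=2.0000) → pose (4.2325, -4.3610, 0.3750)
step 2: θ'=1.6250 (R=1.4000) → pose (5.1177, -2.9825, 1.6250)
step 3: θ'=2.8750 (R=-0.2000) → pose (5.2647, -3.1646, 2.8750)
step 4: θ'=2.8750 (straight) → pose (7.1941, -3.6914, 2.8750)
step 5: θ'=2.8750 (straight) → pose (6.2294, -3.4280, 2.8750)
step 6: θ'=3.8750 (R=-1.7500) → pose (7.8619, -3.0399, 3.8750)

(7.8619, -3.0399, 3.8750)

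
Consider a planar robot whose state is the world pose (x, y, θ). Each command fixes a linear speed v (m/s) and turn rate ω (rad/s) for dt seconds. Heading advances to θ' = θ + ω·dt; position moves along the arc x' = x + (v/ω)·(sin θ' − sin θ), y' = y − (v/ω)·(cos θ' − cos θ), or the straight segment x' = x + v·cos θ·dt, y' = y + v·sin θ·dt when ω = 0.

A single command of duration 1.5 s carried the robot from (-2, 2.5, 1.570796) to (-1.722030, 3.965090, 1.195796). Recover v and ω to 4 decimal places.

Δθ = 1.195796 − 1.570796 = -0.375000
ω = Δθ/dt = -0.375000/1.5 = -0.2500
R = −Δy/(cos θ' − cos θ) = -4.0000
v = R·ω = -4.0000·-0.2500 = 1.0000

v = 1.0000, ω = -0.2500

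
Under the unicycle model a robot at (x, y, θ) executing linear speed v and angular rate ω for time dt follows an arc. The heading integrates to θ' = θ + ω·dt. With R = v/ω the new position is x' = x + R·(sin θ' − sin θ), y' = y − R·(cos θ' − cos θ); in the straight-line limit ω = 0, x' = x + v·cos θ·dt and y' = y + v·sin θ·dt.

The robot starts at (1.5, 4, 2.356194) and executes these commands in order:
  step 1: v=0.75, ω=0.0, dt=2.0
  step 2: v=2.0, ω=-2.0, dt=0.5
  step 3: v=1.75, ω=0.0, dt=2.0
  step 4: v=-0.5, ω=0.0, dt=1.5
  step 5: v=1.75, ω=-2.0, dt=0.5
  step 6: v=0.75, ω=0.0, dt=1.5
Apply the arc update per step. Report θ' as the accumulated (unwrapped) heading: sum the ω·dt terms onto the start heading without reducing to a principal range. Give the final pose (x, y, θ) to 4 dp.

(2.3592, 9.6937, 0.3562)

step 1: θ'=2.3562 (straight) → pose (0.4393, 5.0607, 2.3562)
step 2: θ'=1.3562 (R=-1.0000) → pose (0.1694, 5.9807, 1.3562)
step 3: θ'=1.3562 (straight) → pose (0.9147, 9.4004, 1.3562)
step 4: θ'=1.3562 (straight) → pose (0.7550, 8.6676, 1.3562)
step 5: θ'=0.3562 (R=-0.8750) → pose (1.3048, 9.3014, 0.3562)
step 6: θ'=0.3562 (straight) → pose (2.3592, 9.6937, 0.3562)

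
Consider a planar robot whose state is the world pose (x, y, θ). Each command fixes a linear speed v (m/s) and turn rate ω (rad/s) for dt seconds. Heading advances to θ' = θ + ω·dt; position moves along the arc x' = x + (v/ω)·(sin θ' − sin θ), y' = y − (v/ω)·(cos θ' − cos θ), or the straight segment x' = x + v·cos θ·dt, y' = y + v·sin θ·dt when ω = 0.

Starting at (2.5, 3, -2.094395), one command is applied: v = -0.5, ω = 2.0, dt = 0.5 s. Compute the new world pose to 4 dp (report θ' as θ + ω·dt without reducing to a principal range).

θ' = -2.0944 + 2.0·0.5 = -1.0944
R = v/ω = -0.5/2.0 = -0.2500
x' = 2.5 + -0.2500·(sin -1.0944 − sin -2.0944) = 2.5057
y' = 3 − -0.2500·(cos -1.0944 − cos -2.0944) = 3.2396

(2.5057, 3.2396, -1.0944)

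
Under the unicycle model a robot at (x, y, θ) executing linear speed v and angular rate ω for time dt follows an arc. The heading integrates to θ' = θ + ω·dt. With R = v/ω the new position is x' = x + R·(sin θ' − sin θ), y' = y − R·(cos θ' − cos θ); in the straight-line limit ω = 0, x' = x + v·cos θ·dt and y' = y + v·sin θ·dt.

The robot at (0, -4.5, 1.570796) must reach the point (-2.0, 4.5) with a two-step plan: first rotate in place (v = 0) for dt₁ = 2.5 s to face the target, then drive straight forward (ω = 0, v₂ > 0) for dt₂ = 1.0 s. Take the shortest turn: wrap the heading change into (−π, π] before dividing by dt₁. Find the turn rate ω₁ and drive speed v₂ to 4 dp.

heading to target = atan2(4.5−-4.5, -2−0) = 1.7895
Δθ = wrap(1.7895 − 1.5708) = 0.2187; ω₁ = Δθ/dt₁ = 0.0875
distance = √((-2−0)² + (4.5−-4.5)²) = 9.2195; v₂ = distance/dt₂ = 9.2195

ω₁ = 0.0875, v₂ = 9.2195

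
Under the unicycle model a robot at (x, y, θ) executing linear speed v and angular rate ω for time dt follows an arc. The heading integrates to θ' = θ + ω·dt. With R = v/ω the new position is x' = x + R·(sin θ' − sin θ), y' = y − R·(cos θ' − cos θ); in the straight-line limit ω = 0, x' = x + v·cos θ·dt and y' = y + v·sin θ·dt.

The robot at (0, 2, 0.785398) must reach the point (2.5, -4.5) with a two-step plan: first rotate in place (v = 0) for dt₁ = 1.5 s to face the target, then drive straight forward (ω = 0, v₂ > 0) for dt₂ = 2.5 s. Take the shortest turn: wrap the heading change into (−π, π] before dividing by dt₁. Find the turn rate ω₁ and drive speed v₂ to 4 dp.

heading to target = atan2(-4.5−2, 2.5−0) = -1.2036
Δθ = wrap(-1.2036 − 0.7854) = -1.9890; ω₁ = Δθ/dt₁ = -1.3260
distance = √((2.5−0)² + (-4.5−2)²) = 6.9642; v₂ = distance/dt₂ = 2.7857

ω₁ = -1.3260, v₂ = 2.7857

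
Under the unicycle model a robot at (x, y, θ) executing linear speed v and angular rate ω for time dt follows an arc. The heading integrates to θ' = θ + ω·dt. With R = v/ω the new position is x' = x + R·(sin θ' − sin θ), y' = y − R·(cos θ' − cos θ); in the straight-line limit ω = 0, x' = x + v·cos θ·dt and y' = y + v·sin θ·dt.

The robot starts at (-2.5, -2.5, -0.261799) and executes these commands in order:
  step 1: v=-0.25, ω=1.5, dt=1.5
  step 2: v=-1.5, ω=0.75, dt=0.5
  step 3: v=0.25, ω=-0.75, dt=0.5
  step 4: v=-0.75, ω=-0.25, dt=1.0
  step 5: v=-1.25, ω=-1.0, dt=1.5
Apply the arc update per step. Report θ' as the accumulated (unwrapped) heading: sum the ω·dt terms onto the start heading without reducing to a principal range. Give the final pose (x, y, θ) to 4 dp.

(-3.0641, -5.3789, 0.2382)

step 1: θ'=1.9882 (R=-0.1667) → pose (-2.6955, -2.7286, 1.9882)
step 2: θ'=2.3632 (R=-2.0000) → pose (-2.2715, -3.3419, 2.3632)
step 3: θ'=1.9882 (R=-0.3333) → pose (-2.3421, -3.2396, 1.9882)
step 4: θ'=1.7382 (R=3.0000) → pose (-2.1265, -3.9559, 1.7382)
step 5: θ'=0.2382 (R=1.2500) → pose (-3.0641, -5.3789, 0.2382)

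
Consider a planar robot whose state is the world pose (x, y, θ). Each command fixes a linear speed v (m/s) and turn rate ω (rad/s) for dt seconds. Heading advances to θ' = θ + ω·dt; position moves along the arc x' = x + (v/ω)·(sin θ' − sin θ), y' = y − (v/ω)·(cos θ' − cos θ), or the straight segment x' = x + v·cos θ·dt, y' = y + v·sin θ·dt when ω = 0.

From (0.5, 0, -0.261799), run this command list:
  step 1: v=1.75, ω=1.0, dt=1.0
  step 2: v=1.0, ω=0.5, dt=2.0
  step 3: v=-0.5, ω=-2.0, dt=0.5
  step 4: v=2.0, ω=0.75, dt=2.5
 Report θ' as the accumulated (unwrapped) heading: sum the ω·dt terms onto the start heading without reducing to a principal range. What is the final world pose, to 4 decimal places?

(2.2283, 6.2574, 2.6132)

step 1: θ'=0.7382 (R=1.7500) → pose (2.1306, 0.3959, 0.7382)
step 2: θ'=1.7382 (R=2.0000) → pose (2.7567, 2.2085, 1.7382)
step 3: θ'=0.7382 (R=0.2500) → pose (2.6785, 1.9820, 0.7382)
step 4: θ'=2.6132 (R=2.6667) → pose (2.2283, 6.2574, 2.6132)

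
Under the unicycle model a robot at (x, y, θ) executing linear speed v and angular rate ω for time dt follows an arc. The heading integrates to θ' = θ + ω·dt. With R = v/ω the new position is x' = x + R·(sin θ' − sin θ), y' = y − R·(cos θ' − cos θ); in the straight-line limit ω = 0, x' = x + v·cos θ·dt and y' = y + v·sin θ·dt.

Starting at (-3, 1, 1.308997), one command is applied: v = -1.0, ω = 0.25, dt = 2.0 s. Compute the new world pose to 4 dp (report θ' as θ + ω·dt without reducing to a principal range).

θ' = 1.3090 + 0.25·2.0 = 1.8090
R = v/ω = -1.0/0.25 = -4.0000
x' = -3 + -4.0000·(sin 1.8090 − sin 1.3090) = -3.0234
y' = 1 − -4.0000·(cos 1.8090 − cos 1.3090) = -0.9791

(-3.0234, -0.9791, 1.8090)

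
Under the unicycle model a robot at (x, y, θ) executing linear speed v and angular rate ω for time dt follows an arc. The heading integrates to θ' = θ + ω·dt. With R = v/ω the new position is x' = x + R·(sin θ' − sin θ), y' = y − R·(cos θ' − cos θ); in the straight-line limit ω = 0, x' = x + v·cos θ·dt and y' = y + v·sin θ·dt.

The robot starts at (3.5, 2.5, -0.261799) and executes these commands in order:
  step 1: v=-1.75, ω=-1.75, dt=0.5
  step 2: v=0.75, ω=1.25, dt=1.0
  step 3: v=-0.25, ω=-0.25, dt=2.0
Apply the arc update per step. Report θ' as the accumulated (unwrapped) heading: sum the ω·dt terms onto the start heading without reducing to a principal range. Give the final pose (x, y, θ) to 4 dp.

(2.9735, 2.7690, -0.3868)

step 1: θ'=-1.1368 (R=1.0000) → pose (2.8515, 3.0454, -1.1368)
step 2: θ'=0.1132 (R=0.6000) → pose (3.4637, 2.7016, 0.1132)
step 3: θ'=-0.3868 (R=1.0000) → pose (2.9735, 2.7690, -0.3868)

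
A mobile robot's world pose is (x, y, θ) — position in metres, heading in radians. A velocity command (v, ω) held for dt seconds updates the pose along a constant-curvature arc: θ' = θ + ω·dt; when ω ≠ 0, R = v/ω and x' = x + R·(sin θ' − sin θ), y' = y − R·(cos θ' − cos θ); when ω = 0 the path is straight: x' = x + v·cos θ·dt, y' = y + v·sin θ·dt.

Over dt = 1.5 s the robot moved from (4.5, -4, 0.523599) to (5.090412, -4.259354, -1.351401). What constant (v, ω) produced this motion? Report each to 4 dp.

v = 0.5000, ω = -1.2500

Δθ = -1.351401 − 0.523599 = -1.875000
ω = Δθ/dt = -1.875000/1.5 = -1.2500
R = Δx/(sin θ' − sin θ) = -0.4000
v = R·ω = -0.4000·-1.2500 = 0.5000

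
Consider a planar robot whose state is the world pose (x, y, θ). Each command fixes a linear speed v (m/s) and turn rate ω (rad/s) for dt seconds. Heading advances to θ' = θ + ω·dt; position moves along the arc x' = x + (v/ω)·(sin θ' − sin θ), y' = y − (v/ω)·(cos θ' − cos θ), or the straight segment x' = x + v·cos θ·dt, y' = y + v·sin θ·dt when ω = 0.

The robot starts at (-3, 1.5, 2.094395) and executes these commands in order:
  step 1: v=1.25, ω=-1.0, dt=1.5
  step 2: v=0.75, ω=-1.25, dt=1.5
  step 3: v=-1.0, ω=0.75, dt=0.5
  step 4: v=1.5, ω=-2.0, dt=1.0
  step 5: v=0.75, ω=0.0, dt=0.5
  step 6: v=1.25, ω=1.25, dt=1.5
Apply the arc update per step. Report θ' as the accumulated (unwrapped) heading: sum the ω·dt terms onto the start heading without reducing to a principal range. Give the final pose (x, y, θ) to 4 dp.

(-3.3382, 0.5102, -1.0306)

step 1: θ'=0.5944 (R=-1.2500) → pose (-2.6175, 3.1606, 0.5944)
step 2: θ'=-1.2806 (R=-0.6000) → pose (-1.7066, 2.8352, -1.2806)
step 3: θ'=-0.9056 (R=-1.3333) → pose (-1.9351, 3.2766, -0.9056)
step 4: θ'=-2.9056 (R=-0.7500) → pose (-2.3498, 2.0845, -2.9056)
step 5: θ'=-2.9056 (straight) → pose (-2.7144, 1.9968, -2.9056)
step 6: θ'=-1.0306 (R=1.0000) → pose (-3.3382, 0.5102, -1.0306)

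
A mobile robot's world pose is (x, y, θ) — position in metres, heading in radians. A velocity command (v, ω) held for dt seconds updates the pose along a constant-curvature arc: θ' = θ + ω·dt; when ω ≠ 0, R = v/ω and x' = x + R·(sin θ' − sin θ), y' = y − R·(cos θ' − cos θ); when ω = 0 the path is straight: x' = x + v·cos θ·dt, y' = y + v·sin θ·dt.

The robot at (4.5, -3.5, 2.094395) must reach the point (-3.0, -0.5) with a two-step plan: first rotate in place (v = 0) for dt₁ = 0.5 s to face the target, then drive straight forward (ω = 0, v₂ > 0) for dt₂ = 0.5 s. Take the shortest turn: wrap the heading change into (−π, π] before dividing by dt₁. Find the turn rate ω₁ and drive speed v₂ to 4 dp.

heading to target = atan2(-0.5−-3.5, -3−4.5) = 2.7611
Δθ = wrap(2.7611 − 2.0944) = 0.6667; ω₁ = Δθ/dt₁ = 1.3334
distance = √((-3−4.5)² + (-0.5−-3.5)²) = 8.0777; v₂ = distance/dt₂ = 16.1555

ω₁ = 1.3334, v₂ = 16.1555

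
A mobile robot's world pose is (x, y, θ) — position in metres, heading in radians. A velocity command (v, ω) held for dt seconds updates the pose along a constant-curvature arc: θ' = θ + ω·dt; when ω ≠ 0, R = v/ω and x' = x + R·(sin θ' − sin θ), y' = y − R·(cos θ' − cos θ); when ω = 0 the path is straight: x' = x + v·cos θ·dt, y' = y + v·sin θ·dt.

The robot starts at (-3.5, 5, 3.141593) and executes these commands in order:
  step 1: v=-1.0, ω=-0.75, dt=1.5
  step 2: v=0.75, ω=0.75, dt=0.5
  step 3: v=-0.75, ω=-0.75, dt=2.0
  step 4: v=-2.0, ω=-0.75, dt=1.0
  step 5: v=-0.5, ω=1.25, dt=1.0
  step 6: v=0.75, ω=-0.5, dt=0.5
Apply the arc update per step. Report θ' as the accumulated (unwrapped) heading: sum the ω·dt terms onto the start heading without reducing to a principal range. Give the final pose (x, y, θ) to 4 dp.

step 1: θ'=2.0166 (R=1.3333) → pose (-2.2970, 4.2416, 2.0166)
step 2: θ'=2.3916 (R=1.0000) → pose (-2.5176, 4.5421, 2.3916)
step 3: θ'=0.8916 (R=1.0000) → pose (-2.4212, 3.1822, 0.8916)
step 4: θ'=0.1416 (R=2.6667) → pose (-4.1197, 2.2174, 0.1416)
step 5: θ'=1.3916 (R=-0.4000) → pose (-4.4569, 1.8927, 1.3916)
step 6: θ'=1.1416 (R=-1.5000) → pose (-4.3448, 2.2495, 1.1416)

(-4.3448, 2.2495, 1.1416)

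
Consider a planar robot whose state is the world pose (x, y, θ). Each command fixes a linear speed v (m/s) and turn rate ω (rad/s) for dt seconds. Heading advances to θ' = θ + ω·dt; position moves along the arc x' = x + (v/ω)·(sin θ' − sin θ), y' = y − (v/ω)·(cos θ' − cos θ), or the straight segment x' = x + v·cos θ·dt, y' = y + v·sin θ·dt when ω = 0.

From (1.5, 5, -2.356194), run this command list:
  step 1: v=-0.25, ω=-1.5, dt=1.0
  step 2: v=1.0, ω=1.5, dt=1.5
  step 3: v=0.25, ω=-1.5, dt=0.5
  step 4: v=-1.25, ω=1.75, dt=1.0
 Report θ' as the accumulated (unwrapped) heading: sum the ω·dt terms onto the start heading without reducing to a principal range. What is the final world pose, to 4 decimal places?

(0.4771, 5.5082, -0.6062)

step 1: θ'=-3.8562 (R=0.1667) → pose (1.7271, 5.0080, -3.8562)
step 2: θ'=-1.6062 (R=0.6667) → pose (0.6239, 4.5281, -1.6062)
step 3: θ'=-2.3562 (R=-0.1667) → pose (0.5752, 4.4161, -2.3562)
step 4: θ'=-0.6062 (R=-0.7143) → pose (0.4771, 5.5082, -0.6062)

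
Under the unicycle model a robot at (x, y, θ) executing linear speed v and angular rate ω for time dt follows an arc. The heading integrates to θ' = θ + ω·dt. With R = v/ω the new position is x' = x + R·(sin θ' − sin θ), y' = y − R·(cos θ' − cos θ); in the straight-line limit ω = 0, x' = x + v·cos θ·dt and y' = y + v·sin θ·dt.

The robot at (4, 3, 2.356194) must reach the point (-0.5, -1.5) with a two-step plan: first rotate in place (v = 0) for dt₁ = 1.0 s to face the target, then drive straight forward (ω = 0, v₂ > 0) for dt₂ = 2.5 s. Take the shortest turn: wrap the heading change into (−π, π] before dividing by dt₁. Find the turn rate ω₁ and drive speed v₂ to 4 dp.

heading to target = atan2(-1.5−3, -0.5−4) = -2.3562
Δθ = wrap(-2.3562 − 2.3562) = 1.5708; ω₁ = Δθ/dt₁ = 1.5708
distance = √((-0.5−4)² + (-1.5−3)²) = 6.3640; v₂ = distance/dt₂ = 2.5456

ω₁ = 1.5708, v₂ = 2.5456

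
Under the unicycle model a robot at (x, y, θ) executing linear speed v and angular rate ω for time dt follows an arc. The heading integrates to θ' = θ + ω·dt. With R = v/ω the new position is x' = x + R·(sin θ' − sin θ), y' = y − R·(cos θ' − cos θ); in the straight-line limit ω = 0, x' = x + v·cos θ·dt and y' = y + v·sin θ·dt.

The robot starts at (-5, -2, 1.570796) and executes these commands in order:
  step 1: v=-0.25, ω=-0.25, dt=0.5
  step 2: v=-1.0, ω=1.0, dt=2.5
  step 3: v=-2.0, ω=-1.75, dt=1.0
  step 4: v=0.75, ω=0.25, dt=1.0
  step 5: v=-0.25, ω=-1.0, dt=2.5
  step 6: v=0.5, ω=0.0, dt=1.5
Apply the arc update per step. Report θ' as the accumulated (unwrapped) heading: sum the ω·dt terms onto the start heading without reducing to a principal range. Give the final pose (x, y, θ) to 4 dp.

(-1.4801, -3.0019, -0.0542)

step 1: θ'=1.4458 (R=1.0000) → pose (-5.0078, -2.1247, 1.4458)
step 2: θ'=3.9458 (R=-1.0000) → pose (-3.2953, -2.9430, 3.9458)
step 3: θ'=2.1958 (R=1.1429) → pose (-1.5453, -3.0671, 2.1958)
step 4: θ'=2.4458 (R=3.0000) → pose (-2.0552, -2.5198, 2.4458)
step 5: θ'=-0.0542 (R=0.2500) → pose (-2.2290, -2.9613, -0.0542)
step 6: θ'=-0.0542 (straight) → pose (-1.4801, -3.0019, -0.0542)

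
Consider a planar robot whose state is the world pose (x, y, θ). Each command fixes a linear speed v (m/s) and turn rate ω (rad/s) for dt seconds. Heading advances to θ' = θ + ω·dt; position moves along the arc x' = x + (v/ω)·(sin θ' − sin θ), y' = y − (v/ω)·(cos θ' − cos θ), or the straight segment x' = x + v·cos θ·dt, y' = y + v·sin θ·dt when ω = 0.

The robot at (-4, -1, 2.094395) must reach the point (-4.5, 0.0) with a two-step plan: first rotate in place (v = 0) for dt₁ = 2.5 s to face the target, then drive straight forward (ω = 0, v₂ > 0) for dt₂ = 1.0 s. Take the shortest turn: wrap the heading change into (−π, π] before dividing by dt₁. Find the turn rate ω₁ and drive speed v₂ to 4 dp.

ω₁ = -0.0240, v₂ = 1.1180

heading to target = atan2(0−-1, -4.5−-4) = 2.0344
Δθ = wrap(2.0344 − 2.0944) = -0.0600; ω₁ = Δθ/dt₁ = -0.0240
distance = √((-4.5−-4)² + (0−-1)²) = 1.1180; v₂ = distance/dt₂ = 1.1180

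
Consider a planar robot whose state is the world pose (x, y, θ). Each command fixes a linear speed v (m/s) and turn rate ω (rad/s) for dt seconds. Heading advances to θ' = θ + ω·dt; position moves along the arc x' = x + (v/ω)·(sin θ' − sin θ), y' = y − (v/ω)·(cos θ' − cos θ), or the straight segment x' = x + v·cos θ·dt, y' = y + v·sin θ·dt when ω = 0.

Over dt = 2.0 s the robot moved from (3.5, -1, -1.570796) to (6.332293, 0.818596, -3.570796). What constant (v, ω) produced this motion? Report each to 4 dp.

Δθ = -3.570796 − -1.570796 = -2.000000
ω = Δθ/dt = -2.000000/2.0 = -1.0000
R = Δx/(sin θ' − sin θ) = 2.0000
v = R·ω = 2.0000·-1.0000 = -2.0000

v = -2.0000, ω = -1.0000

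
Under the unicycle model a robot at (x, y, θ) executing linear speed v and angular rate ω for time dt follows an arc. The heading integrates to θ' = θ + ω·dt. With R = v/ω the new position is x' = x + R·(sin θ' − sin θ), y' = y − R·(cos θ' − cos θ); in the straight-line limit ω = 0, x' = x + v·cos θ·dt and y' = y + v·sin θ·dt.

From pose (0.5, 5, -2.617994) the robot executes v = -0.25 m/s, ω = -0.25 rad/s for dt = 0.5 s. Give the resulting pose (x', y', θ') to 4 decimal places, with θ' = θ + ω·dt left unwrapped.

(0.6119, 5.0556, -2.7430)

θ' = -2.6180 + -0.25·0.5 = -2.7430
R = v/ω = -0.25/-0.25 = 1.0000
x' = 0.5 + 1.0000·(sin -2.7430 − sin -2.6180) = 0.6119
y' = 5 − 1.0000·(cos -2.7430 − cos -2.6180) = 5.0556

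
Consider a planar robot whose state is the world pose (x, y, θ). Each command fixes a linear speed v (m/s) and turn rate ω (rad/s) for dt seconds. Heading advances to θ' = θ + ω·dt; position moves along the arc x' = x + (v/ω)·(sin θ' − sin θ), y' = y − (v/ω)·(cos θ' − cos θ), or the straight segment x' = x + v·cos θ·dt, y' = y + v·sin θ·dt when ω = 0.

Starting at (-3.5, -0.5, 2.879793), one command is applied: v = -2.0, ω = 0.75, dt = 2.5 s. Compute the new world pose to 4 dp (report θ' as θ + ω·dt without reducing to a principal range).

θ' = 2.8798 + 0.75·2.5 = 4.7548
R = v/ω = -2.0/0.75 = -2.6667
x' = -3.5 + -2.6667·(sin 4.7548 − sin 2.8798) = -0.1455
y' = -0.5 − -2.6667·(cos 4.7548 − cos 2.8798) = 2.1888

(-0.1455, 2.1888, 4.7548)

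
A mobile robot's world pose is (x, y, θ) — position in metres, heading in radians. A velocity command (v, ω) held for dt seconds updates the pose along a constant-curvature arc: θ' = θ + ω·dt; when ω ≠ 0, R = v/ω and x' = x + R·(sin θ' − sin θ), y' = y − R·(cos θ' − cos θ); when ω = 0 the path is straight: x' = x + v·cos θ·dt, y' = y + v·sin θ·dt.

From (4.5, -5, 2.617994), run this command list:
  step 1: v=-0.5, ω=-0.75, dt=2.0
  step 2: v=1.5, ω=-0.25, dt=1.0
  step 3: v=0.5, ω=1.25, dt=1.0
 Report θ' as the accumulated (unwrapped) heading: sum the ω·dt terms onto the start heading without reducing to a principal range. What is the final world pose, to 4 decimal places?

step 1: θ'=1.1180 (R=0.6667) → pose (4.7661, -5.8690, 1.1180)
step 2: θ'=0.8680 (R=-6.0000) → pose (5.5833, -4.6158, 0.8680)
step 3: θ'=2.1180 (R=0.4000) → pose (5.6197, -4.1491, 2.1180)

(5.6197, -4.1491, 2.1180)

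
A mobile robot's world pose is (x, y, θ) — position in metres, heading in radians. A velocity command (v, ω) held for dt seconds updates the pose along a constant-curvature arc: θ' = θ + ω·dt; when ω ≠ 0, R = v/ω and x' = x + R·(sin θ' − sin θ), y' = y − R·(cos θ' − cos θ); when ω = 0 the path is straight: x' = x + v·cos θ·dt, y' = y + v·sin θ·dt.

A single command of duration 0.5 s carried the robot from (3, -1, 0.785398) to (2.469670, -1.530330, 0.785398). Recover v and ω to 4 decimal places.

Δθ = 0.785398 − 0.785398 = 0.000000
ω = Δθ/dt = 0.000000/0.5 = 0.0000
ω = 0 → v = (Δx·cos θ + Δy·sin θ)/dt = -1.5000

v = -1.5000, ω = 0.0000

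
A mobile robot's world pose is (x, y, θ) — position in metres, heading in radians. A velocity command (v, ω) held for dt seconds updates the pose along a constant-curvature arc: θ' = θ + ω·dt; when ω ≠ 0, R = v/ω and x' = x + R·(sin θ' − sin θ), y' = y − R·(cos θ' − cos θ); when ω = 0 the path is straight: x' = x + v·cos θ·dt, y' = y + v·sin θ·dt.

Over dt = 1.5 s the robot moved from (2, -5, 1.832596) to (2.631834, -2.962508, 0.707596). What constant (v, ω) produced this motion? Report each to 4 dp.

v = 1.5000, ω = -0.7500

Δθ = 0.707596 − 1.832596 = -1.125000
ω = Δθ/dt = -1.125000/1.5 = -0.7500
R = −Δy/(cos θ' − cos θ) = -2.0000
v = R·ω = -2.0000·-0.7500 = 1.5000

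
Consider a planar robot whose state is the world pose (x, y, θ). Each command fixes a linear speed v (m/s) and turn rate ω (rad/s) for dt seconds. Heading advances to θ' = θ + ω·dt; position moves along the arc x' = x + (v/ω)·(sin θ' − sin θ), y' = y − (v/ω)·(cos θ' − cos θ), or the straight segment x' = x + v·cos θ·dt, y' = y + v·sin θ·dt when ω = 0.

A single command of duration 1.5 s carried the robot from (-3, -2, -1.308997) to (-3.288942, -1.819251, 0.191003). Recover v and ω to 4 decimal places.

Δθ = 0.191003 − -1.308997 = 1.500000
ω = Δθ/dt = 1.500000/1.5 = 1.0000
R = Δx/(sin θ' − sin θ) = -0.2500
v = R·ω = -0.2500·1.0000 = -0.2500

v = -0.2500, ω = 1.0000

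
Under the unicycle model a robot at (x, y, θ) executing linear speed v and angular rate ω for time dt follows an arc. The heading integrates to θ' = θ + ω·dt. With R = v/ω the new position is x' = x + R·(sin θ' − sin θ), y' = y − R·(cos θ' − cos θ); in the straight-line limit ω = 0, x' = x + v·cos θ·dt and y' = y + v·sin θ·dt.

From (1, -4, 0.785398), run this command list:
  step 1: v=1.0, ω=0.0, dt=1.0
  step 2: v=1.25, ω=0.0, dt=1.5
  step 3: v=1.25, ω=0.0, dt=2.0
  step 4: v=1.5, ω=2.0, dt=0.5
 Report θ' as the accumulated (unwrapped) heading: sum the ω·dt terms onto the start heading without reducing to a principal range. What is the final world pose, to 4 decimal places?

step 1: θ'=0.7854 (straight) → pose (1.7071, -3.2929, 0.7854)
step 2: θ'=0.7854 (straight) → pose (3.0329, -1.9671, 0.7854)
step 3: θ'=0.7854 (straight) → pose (4.8007, -0.1993, 0.7854)
step 4: θ'=1.7854 (R=0.7500) → pose (5.0032, 0.4907, 1.7854)

(5.0032, 0.4907, 1.7854)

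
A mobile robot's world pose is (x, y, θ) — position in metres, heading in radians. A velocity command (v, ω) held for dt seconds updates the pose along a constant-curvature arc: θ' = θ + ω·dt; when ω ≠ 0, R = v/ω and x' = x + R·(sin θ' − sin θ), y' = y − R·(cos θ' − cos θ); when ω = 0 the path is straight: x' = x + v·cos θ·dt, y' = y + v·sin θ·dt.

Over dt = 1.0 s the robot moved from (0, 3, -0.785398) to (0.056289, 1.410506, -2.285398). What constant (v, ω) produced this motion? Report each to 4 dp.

v = 1.7500, ω = -1.5000

Δθ = -2.285398 − -0.785398 = -1.500000
ω = Δθ/dt = -1.500000/1.0 = -1.5000
R = −Δy/(cos θ' − cos θ) = -1.1667
v = R·ω = -1.1667·-1.5000 = 1.7500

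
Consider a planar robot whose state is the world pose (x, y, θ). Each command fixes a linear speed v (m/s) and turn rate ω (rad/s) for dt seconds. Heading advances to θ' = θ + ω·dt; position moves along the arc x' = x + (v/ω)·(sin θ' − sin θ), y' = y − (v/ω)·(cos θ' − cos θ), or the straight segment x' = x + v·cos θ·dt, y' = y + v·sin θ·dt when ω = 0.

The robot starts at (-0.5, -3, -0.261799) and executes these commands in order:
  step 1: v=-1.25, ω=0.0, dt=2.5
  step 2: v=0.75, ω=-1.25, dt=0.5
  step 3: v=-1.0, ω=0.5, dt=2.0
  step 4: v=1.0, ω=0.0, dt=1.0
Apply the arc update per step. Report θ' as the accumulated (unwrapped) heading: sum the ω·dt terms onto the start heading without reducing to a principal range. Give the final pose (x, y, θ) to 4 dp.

step 1: θ'=-0.2618 (straight) → pose (-3.5185, -2.1912, -0.2618)
step 2: θ'=-0.8868 (R=-0.6000) → pose (-3.2088, -2.3916, -0.8868)
step 3: θ'=0.1132 (R=-2.0000) → pose (-4.9848, -1.6682, 0.1132)
step 4: θ'=0.1132 (straight) → pose (-3.9912, -1.5552, 0.1132)

(-3.9912, -1.5552, 0.1132)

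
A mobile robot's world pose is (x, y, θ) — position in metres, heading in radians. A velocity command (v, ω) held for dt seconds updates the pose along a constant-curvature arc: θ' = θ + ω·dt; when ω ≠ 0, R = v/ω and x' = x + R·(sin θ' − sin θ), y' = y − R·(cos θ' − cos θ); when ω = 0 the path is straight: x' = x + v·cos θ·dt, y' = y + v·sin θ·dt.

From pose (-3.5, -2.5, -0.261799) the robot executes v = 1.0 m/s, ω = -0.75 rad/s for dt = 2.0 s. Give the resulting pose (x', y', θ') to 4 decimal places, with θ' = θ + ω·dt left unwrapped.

(-2.5360, -4.0410, -1.7618)

θ' = -0.2618 + -0.75·2.0 = -1.7618
R = v/ω = 1.0/-0.75 = -1.3333
x' = -3.5 + -1.3333·(sin -1.7618 − sin -0.2618) = -2.5360
y' = -2.5 − -1.3333·(cos -1.7618 − cos -0.2618) = -4.0410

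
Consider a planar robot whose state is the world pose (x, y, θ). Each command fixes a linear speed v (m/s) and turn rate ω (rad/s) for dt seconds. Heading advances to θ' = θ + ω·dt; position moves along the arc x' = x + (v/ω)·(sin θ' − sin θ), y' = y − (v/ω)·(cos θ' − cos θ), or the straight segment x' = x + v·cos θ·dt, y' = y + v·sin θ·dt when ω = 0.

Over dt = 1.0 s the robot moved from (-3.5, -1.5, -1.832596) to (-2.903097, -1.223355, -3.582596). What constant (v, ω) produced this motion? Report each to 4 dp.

Δθ = -3.582596 − -1.832596 = -1.750000
ω = Δθ/dt = -1.750000/1.0 = -1.7500
R = Δx/(sin θ' − sin θ) = 0.4286
v = R·ω = 0.4286·-1.7500 = -0.7500

v = -0.7500, ω = -1.7500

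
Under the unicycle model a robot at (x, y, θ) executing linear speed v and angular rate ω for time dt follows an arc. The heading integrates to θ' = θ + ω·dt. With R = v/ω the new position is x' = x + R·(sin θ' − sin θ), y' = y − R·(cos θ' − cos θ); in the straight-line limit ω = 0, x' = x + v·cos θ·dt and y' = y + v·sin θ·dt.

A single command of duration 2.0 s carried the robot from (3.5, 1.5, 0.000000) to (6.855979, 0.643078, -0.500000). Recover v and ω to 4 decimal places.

v = 1.7500, ω = -0.2500

Δθ = -0.500000 − 0.000000 = -0.500000
ω = Δθ/dt = -0.500000/2.0 = -0.2500
R = Δx/(sin θ' − sin θ) = -7.0000
v = R·ω = -7.0000·-0.2500 = 1.7500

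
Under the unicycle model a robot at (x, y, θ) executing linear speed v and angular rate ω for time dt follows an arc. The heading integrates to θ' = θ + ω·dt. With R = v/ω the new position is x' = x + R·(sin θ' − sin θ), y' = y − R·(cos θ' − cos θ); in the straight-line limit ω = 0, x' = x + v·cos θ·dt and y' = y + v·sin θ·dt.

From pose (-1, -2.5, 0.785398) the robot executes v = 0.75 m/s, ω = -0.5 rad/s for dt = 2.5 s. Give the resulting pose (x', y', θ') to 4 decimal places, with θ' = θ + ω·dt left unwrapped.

(0.7328, -2.2197, -0.4646)

θ' = 0.7854 + -0.5·2.5 = -0.4646
R = v/ω = 0.75/-0.5 = -1.5000
x' = -1 + -1.5000·(sin -0.4646 − sin 0.7854) = 0.7328
y' = -2.5 − -1.5000·(cos -0.4646 − cos 0.7854) = -2.2197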